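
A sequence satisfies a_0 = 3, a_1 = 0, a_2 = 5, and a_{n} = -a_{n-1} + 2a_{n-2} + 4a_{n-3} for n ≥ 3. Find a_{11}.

119

The ordinary generating function has denominator 1 + z - 2z^2 - 4z^3.
Iterating the recurrence: a_0,…,a_{11} = 3, 0, 5, 7, 3, 31, 3, 71, 59, 95, 307, 119.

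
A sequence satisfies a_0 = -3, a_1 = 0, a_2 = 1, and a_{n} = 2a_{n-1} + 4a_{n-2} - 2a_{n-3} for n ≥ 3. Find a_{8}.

The ordinary generating function has denominator 1 - 2t - 4t^2 + 2t^3.
Iterating the recurrence: a_0,…,a_{8} = -3, 0, 1, 8, 20, 70, 204, 648, 1972.

1972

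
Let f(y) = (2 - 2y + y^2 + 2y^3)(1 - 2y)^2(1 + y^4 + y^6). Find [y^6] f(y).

(2 - 2y + y^2 + 2y^3) has coefficients 2,-2,1,2 for degrees 0…3.
(1 - 2y)^2 has coefficients 1,-4,4,0,0,0,0 for degrees 0…6.
Finally multiplying by (1 + y^4 + y^6), the product of all factors after the first has coefficients 1,-4,4,0,1,-4,5 for degrees 0…6.
[y^6] = 2·5 − 2·(-4) + 1·1 + 2·0 = 19.

19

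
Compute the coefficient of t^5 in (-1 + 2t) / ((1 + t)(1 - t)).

2

Partial fractions give a closed form: a_n = (-3/2)·(-1)^n + (1/2)·1^n.
At n = 5: a_5 = 2.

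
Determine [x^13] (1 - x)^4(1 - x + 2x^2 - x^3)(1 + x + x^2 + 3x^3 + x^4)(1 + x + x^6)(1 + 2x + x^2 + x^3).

(1 - x)^4 has coefficients 1,-4,6,-4,1 for degrees 0…4.
(1 - x + 2x^2 - x^3) has coefficients 1,-1,2,-1,0,0,0,0,0,0,0,0,0,0 for degrees 0…13.
Multiplying by (1 + x + x^2 + 3x^3 + x^4) gives running coefficients 1,0,2,3,-1,4,-1,-1,0,0,0,0,0,0 for degrees 0…13.
Multiplying by (1 + x + x^6) gives running coefficients 1,1,2,5,2,3,4,-2,1,3,-1,4,-1,-1 for degrees 0…13.
Finally multiplying by (1 + 2x + x^2 + x^3), the product of all factors after the first has coefficients 1,3,5,11,15,14,17,11,4,7,4,6,9,0 for degrees 0…13.
[x^13] = 1·0 − 4·9 + 6·6 − 4·4 + 1·7 = -9.

-9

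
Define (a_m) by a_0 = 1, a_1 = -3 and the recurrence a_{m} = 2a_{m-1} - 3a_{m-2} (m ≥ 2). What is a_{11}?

The ordinary generating function has denominator 1 - 2z + 3z^2.
Iterating the recurrence: a_0,…,a_{11} = 1, -3, -9, -9, 9, 45, 63, -9, -207, -387, -153, 855.

855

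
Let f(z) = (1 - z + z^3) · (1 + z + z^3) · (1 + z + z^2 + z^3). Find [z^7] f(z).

1

(1 - z + z^3) has coefficients 1,-1,0,1 for degrees 0…3.
(1 + z + z^3) has coefficients 1,1,0,1,0,0,0,0 for degrees 0…7.
Finally multiplying by (1 + z + z^2 + z^3), the product of all factors after the first has coefficients 1,2,2,3,2,1,1,0 for degrees 0…7.
[z^7] = 1·0 − 1·1 + 1·2 = 1.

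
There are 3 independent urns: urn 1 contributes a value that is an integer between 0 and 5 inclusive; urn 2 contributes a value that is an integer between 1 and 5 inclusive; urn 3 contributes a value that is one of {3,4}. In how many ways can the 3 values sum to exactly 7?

The generating function for the choices is (1 + q + q² + q³ + q⁴ + q⁵)·(q + q² + q³ + q⁴ + q⁵)·(q³ + q⁴); the count is [q⁷].
(1 + q + q² + q³ + q⁴ + q⁵) has coefficients 1,1,1,1,1,1 for degrees 0…5.
(q + q² + q³ + q⁴ + q⁵) has coefficients 0,1,1,1,1,1,0,0 for degrees 0…7.
Finally multiplying by (q³ + q⁴), the product of all factors after the first has coefficients 0,0,0,0,1,2,2,2 for degrees 0…7.
[q⁷] = 1·2 + 1·2 + 1·2 + 1·1 + 1·0 + 1·0 = 7.

7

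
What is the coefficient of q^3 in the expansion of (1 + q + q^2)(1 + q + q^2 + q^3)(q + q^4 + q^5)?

3

(1 + q + q^2) has coefficients 1,1,1 for degrees 0…2.
(1 + q + q^2 + q^3) has coefficients 1,1,1,1 for degrees 0…3.
Finally multiplying by (q + q^4 + q^5), the product of all factors after the first has coefficients 0,1,1,1 for degrees 0…3.
[q^3] = 1·1 + 1·1 + 1·1 = 3.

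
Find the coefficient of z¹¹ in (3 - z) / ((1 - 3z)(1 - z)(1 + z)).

Partial fractions give a closed form: a_n = (3)·3^n + (-1/2)·1^n + (1/2)·(-1)^n.
At n = 11: a_11 = 531440.

531440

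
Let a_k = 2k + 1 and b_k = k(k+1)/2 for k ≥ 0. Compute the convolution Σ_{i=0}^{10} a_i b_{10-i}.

Write out a_i and b_{10-i} for i = 0,…,10 and sum the products.
Σ = 1·55 + 3·45 + 5·36 + 7·28 + 9·21 + 11·15 + 13·10 + 15·6 + 17·3 + 19·1 + 21·0 = 1210.

1210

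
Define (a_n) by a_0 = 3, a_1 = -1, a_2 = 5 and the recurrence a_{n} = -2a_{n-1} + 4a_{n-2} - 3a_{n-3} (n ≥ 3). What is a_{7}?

The ordinary generating function has denominator 1 + 2y - 4y^2 + 3y^3.
Iterating the recurrence: a_0,…,a_{7} = 3, -1, 5, -23, 69, -245, 835, -2857.

-2857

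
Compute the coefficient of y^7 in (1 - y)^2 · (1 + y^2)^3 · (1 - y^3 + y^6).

(1 - y)^2 has coefficients 1,-2,1 for degrees 0…2.
(1 + y^2)^3 has coefficients 1,0,3,0,3,0,1,0 for degrees 0…7.
Finally multiplying by (1 - y^3 + y^6), the product of all factors after the first has coefficients 1,0,3,-1,3,-3,2,-3 for degrees 0…7.
[y^7] = 1·(-3) − 2·2 + 1·(-3) = -10.

-10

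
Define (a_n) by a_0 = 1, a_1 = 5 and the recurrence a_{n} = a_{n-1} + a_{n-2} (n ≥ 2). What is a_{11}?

500

The ordinary generating function has denominator 1 - q - q^2.
Iterating the recurrence: a_0,…,a_{11} = 1, 5, 6, 11, 17, 28, 45, 73, 118, 191, 309, 500.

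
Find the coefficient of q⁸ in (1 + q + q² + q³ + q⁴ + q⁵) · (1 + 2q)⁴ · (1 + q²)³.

(1 + q + q² + q³ + q⁴ + q⁵) has coefficients 1,1,1,1,1,1 for degrees 0…5.
(1 + 2q)⁴ has coefficients 1,8,24,32,16,0,0,0,0 for degrees 0…8.
Finally multiplying by (1 + q²)³, the product of all factors after the first has coefficients 1,8,27,56,91,120,121,104,72 for degrees 0…8.
[q⁸] = 1·72 + 1·104 + 1·121 + 1·120 + 1·91 + 1·56 = 564.

564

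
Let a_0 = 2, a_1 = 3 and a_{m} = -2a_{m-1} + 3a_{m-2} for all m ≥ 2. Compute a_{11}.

The ordinary generating function has denominator 1 + 2q - 3q^2.
Iterating the recurrence: a_0,…,a_{11} = 2, 3, 0, 9, -18, 63, -180, 549, -1638, 4923, -14760, 44289.

44289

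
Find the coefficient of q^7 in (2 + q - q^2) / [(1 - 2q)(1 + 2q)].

The denominator gives the recurrence a_n = 4a_(n−2) for n ≥ 3; the numerator fixes a_0 = 2, a_1 = 1, a_2 = 7.
Iterating: 2, 1, 7, 4, 28, 16, 112, 64, so a_7 = 64.

64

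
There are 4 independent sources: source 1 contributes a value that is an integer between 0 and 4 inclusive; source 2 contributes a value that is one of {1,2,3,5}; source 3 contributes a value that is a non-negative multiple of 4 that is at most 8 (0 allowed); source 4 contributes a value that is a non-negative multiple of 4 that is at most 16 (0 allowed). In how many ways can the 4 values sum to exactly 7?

8

The generating function for the choices is (1 + z + z² + z³ + z⁴)·(z + z² + z³ + z⁵)·(1 + z⁴ + z⁸)·(1 + z⁴ + z⁸ + z¹² + z¹⁶); the count is [z⁷].
(1 + z + z² + z³ + z⁴) has coefficients 1,1,1,1,1 for degrees 0…4.
(z + z² + z³ + z⁵) has coefficients 0,1,1,1,0,1,0,0 for degrees 0…7.
Multiplying by (1 + z⁴ + z⁸) gives running coefficients 0,1,1,1,0,2,1,1 for degrees 0…7.
Finally multiplying by (1 + z⁴ + z⁸ + z¹² + z¹⁶), the product of all factors after the first has coefficients 0,1,1,1,0,3,2,2 for degrees 0…7.
[z⁷] = 1·2 + 1·2 + 1·3 + 1·0 + 1·1 = 8.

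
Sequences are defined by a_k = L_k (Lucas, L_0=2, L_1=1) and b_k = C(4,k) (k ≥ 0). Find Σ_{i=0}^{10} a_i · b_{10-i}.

843

Write out a_i and b_{10-i} for i = 0,…,10 and sum the products.
Σ = 2·0 + 1·0 + 3·0 + 4·0 + 7·0 + 11·0 + 18·1 + 29·4 + 47·6 + 76·4 + 123·1 = 843.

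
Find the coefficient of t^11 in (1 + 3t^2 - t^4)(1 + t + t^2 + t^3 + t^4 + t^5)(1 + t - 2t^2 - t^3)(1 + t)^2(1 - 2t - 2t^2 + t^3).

(1 + 3t^2 - t^4) has coefficients 1,0,3,0,-1 for degrees 0…4.
(1 + t + t^2 + t^3 + t^4 + t^5) has coefficients 1,1,1,1,1,1,0,0,0,0,0,0 for degrees 0…11.
Multiplying by (1 + t - 2t^2 - t^3) gives running coefficients 1,2,0,-1,-1,-1,-2,-3,-1,0,0,0 for degrees 0…11.
Multiplying by (1 + t)^2 gives running coefficients 1,4,5,1,-3,-4,-5,-8,-9,-5,-1,0 for degrees 0…11.
Finally multiplying by (1 - 2t - 2t^2 + t^3), the product of all factors after the first has coefficients 1,2,-5,-16,-11,5,10,7,13,24,19,3 for degrees 0…11.
[t^11] = 1·3 + 3·24 − 1·7 = 68.

68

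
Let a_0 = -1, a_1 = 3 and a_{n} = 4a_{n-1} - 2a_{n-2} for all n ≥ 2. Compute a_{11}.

931616

The ordinary generating function has denominator 1 - 4y + 2y^2.
Iterating the recurrence: a_0,…,a_{11} = -1, 3, 14, 50, 172, 588, 2008, 6856, 23408, 79920, 272864, 931616.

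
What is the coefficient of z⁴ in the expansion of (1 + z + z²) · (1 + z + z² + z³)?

2

(1 + z + z²) has coefficients 1,1,1 for degrees 0…2.
(1 + z + z² + z³) has coefficients 1,1,1,1,0 for degrees 0…4.
[z⁴] = 1·0 + 1·1 + 1·1 = 2.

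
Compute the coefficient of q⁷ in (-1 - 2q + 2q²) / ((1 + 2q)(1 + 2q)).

-256

The denominator gives the recurrence a_n = −4a_(n−1) − 4a_(n−2) for n ≥ 3; the numerator fixes a_0 = -1, a_1 = 2, a_2 = -2.
Iterating: -1, 2, -2, 0, 8, -32, 96, -256, so a_7 = -256.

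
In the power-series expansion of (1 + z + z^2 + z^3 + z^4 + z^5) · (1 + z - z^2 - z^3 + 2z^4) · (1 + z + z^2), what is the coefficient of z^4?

(1 + z + z^2 + z^3 + z^4 + z^5) has coefficients 1,1,1,1,1 for degrees 0…4.
(1 + z - z^2 - z^3 + 2z^4) has coefficients 1,1,-1,-1,2 for degrees 0…4.
Finally multiplying by (1 + z + z^2), the product of all factors after the first has coefficients 1,2,1,-1,0 for degrees 0…4.
[z^4] = 1·0 + 1·(-1) + 1·1 + 1·2 + 1·1 = 3.

3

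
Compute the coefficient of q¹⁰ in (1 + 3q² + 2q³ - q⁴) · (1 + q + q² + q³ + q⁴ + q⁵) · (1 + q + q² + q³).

4

(1 + 3q² + 2q³ - q⁴) has coefficients 1,0,3,2,-1 for degrees 0…4.
(1 + q + q² + q³ + q⁴ + q⁵) has coefficients 1,1,1,1,1,1,0,0,0,0,0 for degrees 0…10.
Finally multiplying by (1 + q + q² + q³), the product of all factors after the first has coefficients 1,2,3,4,4,4,3,2,1,0,0 for degrees 0…10.
[q¹⁰] = 1·0 + 3·1 + 2·2 − 1·3 = 4.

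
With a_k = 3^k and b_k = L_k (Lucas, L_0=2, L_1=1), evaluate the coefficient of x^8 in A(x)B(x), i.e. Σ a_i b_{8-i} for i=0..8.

19628

This is [x^8] in the product of the two ordinary generating functions.
Σ = 1·47 + 3·29 + 9·18 + 27·11 + 81·7 + 243·4 + 729·3 + 2187·1 + 6561·2 = 19628.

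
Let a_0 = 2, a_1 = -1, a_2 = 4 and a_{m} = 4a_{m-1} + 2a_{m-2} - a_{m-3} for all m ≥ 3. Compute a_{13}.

35068543

The ordinary generating function has denominator 1 - 4t - 2t^2 + t^3.
Iterating the recurrence: a_0,…,a_{13} = 2, -1, 4, 12, 57, 248, 1094, 4815, 21200, 93336, 410929, 1809188, 7965274, 35068543.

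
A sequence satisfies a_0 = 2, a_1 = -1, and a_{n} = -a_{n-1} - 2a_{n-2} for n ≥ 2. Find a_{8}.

-31

The ordinary generating function has denominator 1 + y + 2y^2.
Iterating the recurrence: a_0,…,a_{8} = 2, -1, -3, 5, 1, -11, 9, 13, -31.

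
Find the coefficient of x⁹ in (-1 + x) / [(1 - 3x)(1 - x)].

Partial fractions give a closed form: a_n = (-1)·3^n.
At n = 9: a_9 = -19683.

-19683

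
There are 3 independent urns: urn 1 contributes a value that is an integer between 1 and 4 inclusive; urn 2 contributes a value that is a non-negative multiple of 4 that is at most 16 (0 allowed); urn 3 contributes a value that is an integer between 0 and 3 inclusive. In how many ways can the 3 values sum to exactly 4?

4

The generating function for the choices is (z + z^2 + z^3 + z^4)·(1 + z^4 + z^8 + z^12 + z^16)·(1 + z + z^2 + z^3); the count is [z^4].
(z + z^2 + z^3 + z^4) has coefficients 0,1,1,1,1 for degrees 0…4.
(1 + z^4 + z^8 + z^12 + z^16) has coefficients 1,0,0,0,1 for degrees 0…4.
Finally multiplying by (1 + z + z^2 + z^3), the product of all factors after the first has coefficients 1,1,1,1,1 for degrees 0…4.
[z^4] = 1·1 + 1·1 + 1·1 + 1·1 = 4.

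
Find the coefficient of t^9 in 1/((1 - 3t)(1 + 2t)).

The denominator gives the recurrence a_n = a_(n−1) + 6a_(n−2) for n ≥ 2; the numerator fixes a_0 = 1, a_1 = 1.
Iterating: 1, 1, 7, 13, 55, 133, 463, 1261, 4039, 11605, so a_9 = 11605.

11605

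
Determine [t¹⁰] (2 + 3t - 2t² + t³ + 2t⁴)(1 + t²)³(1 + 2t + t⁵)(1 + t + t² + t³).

67

(2 + 3t - 2t² + t³ + 2t⁴) has coefficients 2,3,-2,1,2 for degrees 0…4.
(1 + t²)³ has coefficients 1,0,3,0,3,0,1,0,0,0,0 for degrees 0…10.
Multiplying by (1 + 2t + t⁵) gives running coefficients 1,2,3,6,3,7,1,5,0,3,0 for degrees 0…10.
Finally multiplying by (1 + t + t² + t³), the product of all factors after the first has coefficients 1,3,6,12,14,19,17,16,13,9,8 for degrees 0…10.
[t¹⁰] = 2·8 + 3·9 − 2·13 + 1·16 + 2·17 = 67.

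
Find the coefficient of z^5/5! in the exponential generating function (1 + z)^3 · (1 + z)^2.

The EGF product rule gives c_5 = Σ_{k_1+k_2=5} C(5; k_1,k_2) · ∏ g_i(k_i), where (1+z)^3 gives the falling factorial (3)_k; (1+z)^2 gives the falling factorial (2)_k.
g_1(k) for k = 0…5: 1, 3, 6, 6, 0, 0.
g_2(k) for k = 0…5: 1, 2, 2, 0, 0, 0.
c_5 = Σ_k C(5,k)·g_1(k)·g_2(5−k) = 10·6·2 = 120.

120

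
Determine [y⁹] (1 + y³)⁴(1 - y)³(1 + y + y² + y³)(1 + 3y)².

(1 + y³)⁴ has coefficients 1,0,0,4,0,0,6,0,0,4 for degrees 0…9.
(1 - y)³ has coefficients 1,-3,3,-1,0,0,0,0,0,0 for degrees 0…9.
Multiplying by (1 + y + y² + y³) gives running coefficients 1,-2,1,0,-1,2,-1,0,0,0 for degrees 0…9.
Finally multiplying by (1 + 3y)², the product of all factors after the first has coefficients 1,4,-2,-12,8,-4,2,12,-9,0 for degrees 0…9.
[y⁹] = 1·0 + 4·2 + 6·(-12) + 4·1 = -60.

-60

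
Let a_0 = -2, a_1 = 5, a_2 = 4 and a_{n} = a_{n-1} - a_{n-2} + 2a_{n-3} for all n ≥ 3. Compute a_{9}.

31

The ordinary generating function has denominator 1 - t + t^2 - 2t^3.
Iterating the recurrence: a_0,…,a_{9} = -2, 5, 4, -5, 1, 14, 3, -9, 16, 31.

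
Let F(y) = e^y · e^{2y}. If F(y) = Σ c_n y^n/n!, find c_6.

729

The EGF product rule gives c_6 = Σ_{k_1+k_2=6} C(6; k_1,k_2) · ∏ g_i(k_i), where e^y gives (1)^k; e^{2y} gives (2)^k.
g_1(k) for k = 0…6: 1, 1, 1, 1, 1, 1, 1.
g_2(k) for k = 0…6: 1, 2, 4, 8, 16, 32, 64.
c_6 = Σ_k C(6,k)·g_1(k)·g_2(6−k) = 1·1·64 + 6·1·32 + 15·1·16 + 20·1·8 + 15·1·4 + 6·1·2 + 1·1·1 = 64 + 192 + 240 + 160 + 60 + 12 + 1 = 729.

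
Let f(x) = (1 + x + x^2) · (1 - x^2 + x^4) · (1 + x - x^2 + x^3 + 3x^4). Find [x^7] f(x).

-3

(1 + x + x^2) has coefficients 1,1,1 for degrees 0…2.
(1 - x^2 + x^4) has coefficients 1,0,-1,0,1,0,0,0 for degrees 0…7.
Finally multiplying by (1 + x - x^2 + x^3 + 3x^4), the product of all factors after the first has coefficients 1,1,-2,0,5,0,-4,1 for degrees 0…7.
[x^7] = 1·1 + 1·(-4) + 1·0 = -3.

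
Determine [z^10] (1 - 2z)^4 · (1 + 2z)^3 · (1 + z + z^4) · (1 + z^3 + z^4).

(1 - 2z)^4 has coefficients 1,-8,24,-32,16 for degrees 0…4.
(1 + 2z)^3 has coefficients 1,6,12,8,0,0,0,0,0,0,0 for degrees 0…10.
Multiplying by (1 + z + z^4) gives running coefficients 1,7,18,20,9,6,12,8,0,0,0 for degrees 0…10.
Finally multiplying by (1 + z^3 + z^4), the product of all factors after the first has coefficients 1,7,18,21,17,31,50,37,15,18,20 for degrees 0…10.
[z^10] = 1·20 − 8·18 + 24·15 − 32·37 + 16·50 = -148.

-148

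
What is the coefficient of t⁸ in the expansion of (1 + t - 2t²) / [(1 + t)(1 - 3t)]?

The denominator gives the recurrence a_n = 2a_(n−1) + 3a_(n−2) for n ≥ 3; the numerator fixes a_0 = 1, a_1 = 3, a_2 = 7.
Iterating: 1, 3, 7, 23, 67, 203, 607, 1823, 5467, so a_8 = 5467.

5467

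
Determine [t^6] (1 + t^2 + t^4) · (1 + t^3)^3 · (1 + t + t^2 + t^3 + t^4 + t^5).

(1 + t^2 + t^4) has coefficients 1,0,1,0,1 for degrees 0…4.
(1 + t^3)^3 has coefficients 1,0,0,3,0,0,3 for degrees 0…6.
Finally multiplying by (1 + t + t^2 + t^3 + t^4 + t^5), the product of all factors after the first has coefficients 1,1,1,4,4,4,6 for degrees 0…6.
[t^6] = 1·6 + 1·4 + 1·1 = 11.

11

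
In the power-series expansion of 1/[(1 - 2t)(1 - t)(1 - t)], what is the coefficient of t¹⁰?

4083

The denominator gives the recurrence a_n = 4a_(n−1) − 5a_(n−2) + 2a_(n−3) for n ≥ 3; the numerator fixes a_0 = 1, a_1 = 4, a_2 = 11.
Iterating: 1, 4, 11, 26, 57, 120, 247, 502, 1013, 2036, 4083, so a_10 = 4083.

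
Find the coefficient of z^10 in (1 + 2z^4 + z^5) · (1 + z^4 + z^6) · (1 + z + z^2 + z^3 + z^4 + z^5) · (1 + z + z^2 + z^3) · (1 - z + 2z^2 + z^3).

(1 + 2z^4 + z^5) has coefficients 1,0,0,0,2,1 for degrees 0…5.
(1 + z^4 + z^6) has coefficients 1,0,0,0,1,0,1,0,0,0,0 for degrees 0…10.
Multiplying by (1 + z + z^2 + z^3 + z^4 + z^5) gives running coefficients 1,1,1,1,2,2,2,2,2,2,1 for degrees 0…10.
Multiplying by (1 + z + z^2 + z^3) gives running coefficients 1,2,3,4,5,6,7,8,8,8,7 for degrees 0…10.
Finally multiplying by (1 - z + 2z^2 + z^3), the product of all factors after the first has coefficients 1,1,3,6,9,12,15,18,20,23,23 for degrees 0…10.
[z^10] = 1·23 + 2·15 + 1·12 = 65.

65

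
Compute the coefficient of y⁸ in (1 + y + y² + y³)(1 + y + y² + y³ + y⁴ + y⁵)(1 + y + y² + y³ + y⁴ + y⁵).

(1 + y + y² + y³) has coefficients 1,1,1,1 for degrees 0…3.
(1 + y + y² + y³ + y⁴ + y⁵) has coefficients 1,1,1,1,1,1,0,0,0 for degrees 0…8.
Finally multiplying by (1 + y + y² + y³ + y⁴ + y⁵), the product of all factors after the first has coefficients 1,2,3,4,5,6,5,4,3 for degrees 0…8.
[y⁸] = 1·3 + 1·4 + 1·5 + 1·6 = 18.

18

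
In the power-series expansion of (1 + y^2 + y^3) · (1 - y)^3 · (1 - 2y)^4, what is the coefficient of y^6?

(1 + y^2 + y^3) has coefficients 1,0,1,1 for degrees 0…3.
(1 - y)^3 has coefficients 1,-3,3,-1,0,0,0 for degrees 0…6.
Finally multiplying by (1 - 2y)^4, the product of all factors after the first has coefficients 1,-11,51,-129,192,-168,80 for degrees 0…6.
[y^6] = 1·80 + 1·192 + 1·(-129) = 143.

143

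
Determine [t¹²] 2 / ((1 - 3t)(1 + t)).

Partial fractions give a closed form: a_n = (3/2)·3^n + (1/2)·(-1)^n.
At n = 12: a_12 = 797162.

797162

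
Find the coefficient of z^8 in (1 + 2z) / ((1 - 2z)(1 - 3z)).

31781

Partial fractions give a closed form: a_n = (-4)·2^n + (5)·3^n.
At n = 8: a_8 = 31781.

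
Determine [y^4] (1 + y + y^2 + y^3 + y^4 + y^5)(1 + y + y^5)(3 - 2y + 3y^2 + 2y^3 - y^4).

(1 + y + y^2 + y^3 + y^4 + y^5) has coefficients 1,1,1,1,1 for degrees 0…4.
(1 + y + y^5) has coefficients 1,1,0,0,0 for degrees 0…4.
Finally multiplying by (3 - 2y + 3y^2 + 2y^3 - y^4), the product of all factors after the first has coefficients 3,1,1,5,1 for degrees 0…4.
[y^4] = 1·1 + 1·5 + 1·1 + 1·1 + 1·3 = 11.

11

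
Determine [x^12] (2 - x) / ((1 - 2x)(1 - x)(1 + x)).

The denominator gives the recurrence a_n = 2a_(n−1) + a_(n−2) − 2a_(n−3) for n ≥ 3; the numerator fixes a_0 = 2, a_1 = 3, a_2 = 8.
Iterating: 2, 3, 8, 15, 32, 63, 128, 255, 512, 1023, 2048, 4095, 8192, so a_12 = 8192.

8192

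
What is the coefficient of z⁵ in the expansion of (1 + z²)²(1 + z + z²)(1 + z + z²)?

(1 + z²)² has coefficients 1,0,2,0,1 for degrees 0…4.
(1 + z + z²) has coefficients 1,1,1,0,0,0 for degrees 0…5.
Finally multiplying by (1 + z + z²), the product of all factors after the first has coefficients 1,2,3,2,1,0 for degrees 0…5.
[z⁵] = 1·0 + 2·2 + 1·2 = 6.

6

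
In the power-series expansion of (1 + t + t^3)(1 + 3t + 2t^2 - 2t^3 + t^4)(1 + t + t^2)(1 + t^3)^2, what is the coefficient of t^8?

21

(1 + t + t^3) has coefficients 1,1,0,1 for degrees 0…3.
(1 + 3t + 2t^2 - 2t^3 + t^4) has coefficients 1,3,2,-2,1,0,0,0,0 for degrees 0…8.
Multiplying by (1 + t + t^2) gives running coefficients 1,4,6,3,1,-1,1,0,0 for degrees 0…8.
Finally multiplying by (1 + t^3)^2, the product of all factors after the first has coefficients 1,4,6,5,9,11,8,6,4 for degrees 0…8.
[t^8] = 1·4 + 1·6 + 1·11 = 21.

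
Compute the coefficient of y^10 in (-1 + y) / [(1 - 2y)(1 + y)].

The denominator gives the recurrence a_n = a_(n−1) + 2a_(n−2) for n ≥ 2; the numerator fixes a_0 = -1, a_1 = 0.
Iterating: -1, 0, -2, -2, -6, -10, -22, -42, -86, -170, -342, so a_10 = -342.

-342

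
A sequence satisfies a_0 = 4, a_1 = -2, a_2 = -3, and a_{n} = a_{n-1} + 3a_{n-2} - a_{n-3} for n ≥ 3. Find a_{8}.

-504

The ordinary generating function has denominator 1 - z - 3z^2 + z^3.
Iterating the recurrence: a_0,…,a_{8} = 4, -2, -3, -13, -20, -56, -103, -251, -504.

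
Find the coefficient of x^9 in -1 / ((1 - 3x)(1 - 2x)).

Partial fractions give a closed form: a_n = (-3)·3^n + (2)·2^n.
At n = 9: a_9 = -58025.

-58025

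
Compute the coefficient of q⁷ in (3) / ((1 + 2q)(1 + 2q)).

The denominator gives the recurrence a_n = −4a_(n−1) − 4a_(n−2) for n ≥ 2; the numerator fixes a_0 = 3, a_1 = -12.
Iterating: 3, -12, 36, -96, 240, -576, 1344, -3072, so a_7 = -3072.

-3072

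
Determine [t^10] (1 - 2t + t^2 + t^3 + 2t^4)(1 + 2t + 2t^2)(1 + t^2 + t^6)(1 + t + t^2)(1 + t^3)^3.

(1 - 2t + t^2 + t^3 + 2t^4) has coefficients 1,-2,1,1,2 for degrees 0…4.
(1 + 2t + 2t^2) has coefficients 1,2,2,0,0,0,0,0,0,0,0 for degrees 0…10.
Multiplying by (1 + t^2 + t^6) gives running coefficients 1,2,3,2,2,0,1,2,2,0,0 for degrees 0…10.
Multiplying by (1 + t + t^2) gives running coefficients 1,3,6,7,7,4,3,3,5,4,2 for degrees 0…10.
Finally multiplying by (1 + t^3)^3, the product of all factors after the first has coefficients 1,3,6,10,16,22,27,33,35,35,35 for degrees 0…10.
[t^10] = 1·35 − 2·35 + 1·35 + 1·33 + 2·27 = 87.

87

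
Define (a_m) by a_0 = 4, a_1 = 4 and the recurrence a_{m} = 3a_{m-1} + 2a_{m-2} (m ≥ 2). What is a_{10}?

The ordinary generating function has denominator 1 - 3x - 2x^2.
Iterating the recurrence: a_0,…,a_{10} = 4, 4, 20, 68, 244, 868, 3092, 11012, 39220, 139684, 497492.

497492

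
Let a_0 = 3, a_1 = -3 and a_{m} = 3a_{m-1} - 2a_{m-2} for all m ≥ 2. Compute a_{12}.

The ordinary generating function has denominator 1 - 3z + 2z^2.
Iterating the recurrence: a_0,…,a_{12} = 3, -3, -15, -39, -87, -183, -375, -759, -1527, -3063, -6135, -12279, -24567.

-24567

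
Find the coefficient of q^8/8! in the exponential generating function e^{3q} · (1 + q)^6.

The EGF product rule gives c_8 = Σ_{k_1+k_2=8} C(8; k_1,k_2) · ∏ g_i(k_i), where e^{3q} gives (3)^k; (1+q)^6 gives the falling factorial (6)_k.
g_1(k) for k = 0…8: 1, 3, 9, 27, 81, 243, 729, 2187, 6561.
g_2(k) for k = 0…8: 1, 6, 30, 120, 360, 720, 720, 0, 0.
c_8 = Σ_k C(8,k)·g_1(k)·g_2(8−k) = 28·9·720 + 56·27·720 + 70·81·360 + 56·243·120 + 28·729·30 + 8·2187·6 + 1·6561·1 = 181440 + 1088640 + 2041200 + 1632960 + 612360 + 104976 + 6561 = 5668137.

5668137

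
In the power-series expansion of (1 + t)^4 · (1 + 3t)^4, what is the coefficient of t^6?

(1 + t)^4 has coefficients 1,4,6,4,1 for degrees 0…4.
(1 + 3t)^4 has coefficients 1,12,54,108,81,0,0 for degrees 0…6.
[t^6] = 1·0 + 4·0 + 6·81 + 4·108 + 1·54 = 972.

972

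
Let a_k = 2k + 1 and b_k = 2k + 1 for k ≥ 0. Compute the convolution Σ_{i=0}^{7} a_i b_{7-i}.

Write out a_i and b_{7-i} for i = 0,…,7 and sum the products.
Σ = 1·15 + 3·13 + 5·11 + 7·9 + 9·7 + 11·5 + 13·3 + 15·1 = 344.

344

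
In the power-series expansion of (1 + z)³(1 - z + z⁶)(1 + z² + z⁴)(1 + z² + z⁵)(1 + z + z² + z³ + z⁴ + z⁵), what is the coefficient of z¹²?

(1 + z)³ has coefficients 1,3,3,1 for degrees 0…3.
(1 - z + z⁶) has coefficients 1,-1,0,0,0,0,1,0,0,0,0,0,0 for degrees 0…12.
Multiplying by (1 + z² + z⁴) gives running coefficients 1,-1,1,-1,1,-1,1,0,1,0,1,0,0 for degrees 0…12.
Multiplying by (1 + z² + z⁵) gives running coefficients 1,-1,2,-2,2,-1,1,0,1,1,1,1,1 for degrees 0…12.
Finally multiplying by (1 + z + z² + z³ + z⁴ + z⁵), the product of all factors after the first has coefficients 1,0,2,0,2,1,1,2,1,4,3,5,5 for degrees 0…12.
[z¹²] = 1·5 + 3·5 + 3·3 + 1·4 = 33.

33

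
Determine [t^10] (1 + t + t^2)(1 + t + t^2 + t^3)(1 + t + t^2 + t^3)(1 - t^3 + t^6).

(1 + t + t^2) has coefficients 1,1,1 for degrees 0…2.
(1 + t + t^2 + t^3) has coefficients 1,1,1,1,0,0,0,0,0,0,0 for degrees 0…10.
Multiplying by (1 + t + t^2 + t^3) gives running coefficients 1,2,3,4,3,2,1,0,0,0,0 for degrees 0…10.
Finally multiplying by (1 - t^3 + t^6), the product of all factors after the first has coefficients 1,2,3,3,1,-1,-2,-1,1,3,3 for degrees 0…10.
[t^10] = 1·3 + 1·3 + 1·1 = 7.

7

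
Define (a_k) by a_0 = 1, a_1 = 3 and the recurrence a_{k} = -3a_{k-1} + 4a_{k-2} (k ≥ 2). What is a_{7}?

The ordinary generating function has denominator 1 + 3q - 4q^2.
Iterating the recurrence: a_0,…,a_{7} = 1, 3, -5, 27, -101, 411, -1637, 6555.

6555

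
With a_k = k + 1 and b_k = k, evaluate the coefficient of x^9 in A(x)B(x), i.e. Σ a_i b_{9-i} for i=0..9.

Write out a_i and b_{9-i} for i = 0,…,9 and sum the products.
Σ = 1·9 + 2·8 + 3·7 + 4·6 + 5·5 + 6·4 + 7·3 + 8·2 + 9·1 + 10·0 = 165.

165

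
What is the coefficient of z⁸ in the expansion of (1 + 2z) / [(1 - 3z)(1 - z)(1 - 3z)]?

132861

The denominator gives the recurrence a_n = 7a_(n−1) − 15a_(n−2) + 9a_(n−3) for n ≥ 3; the numerator fixes a_0 = 1, a_1 = 9, a_2 = 48.
Iterating: 1, 9, 48, 210, 831, 3099, 11118, 38820, 132861, so a_8 = 132861.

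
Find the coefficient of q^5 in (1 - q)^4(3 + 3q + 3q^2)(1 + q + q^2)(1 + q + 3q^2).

-12

(1 - q)^4 has coefficients 1,-4,6,-4,1 for degrees 0…4.
(3 + 3q + 3q^2) has coefficients 3,3,3,0,0,0 for degrees 0…5.
Multiplying by (1 + q + q^2) gives running coefficients 3,6,9,6,3,0 for degrees 0…5.
Finally multiplying by (1 + q + 3q^2), the product of all factors after the first has coefficients 3,9,24,33,36,21 for degrees 0…5.
[q^5] = 1·21 − 4·36 + 6·33 − 4·24 + 1·9 = -12.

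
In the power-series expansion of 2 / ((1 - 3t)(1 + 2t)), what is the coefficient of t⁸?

8078

Partial fractions give a closed form: a_n = (6/5)·3^n + (4/5)·(-2)^n.
At n = 8: a_8 = 8078.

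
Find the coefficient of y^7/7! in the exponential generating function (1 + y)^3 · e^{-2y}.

The EGF product rule gives c_7 = Σ_{k_1+k_2=7} C(7; k_1,k_2) · ∏ g_i(k_i), where (1+y)^3 gives the falling factorial (3)_k; e^{-2y} gives (-2)^k.
g_1(k) for k = 0…7: 1, 3, 6, 6, 0, 0, 0, 0.
g_2(k) for k = 0…7: 1, -2, 4, -8, 16, -32, 64, -128.
c_7 = Σ_k C(7,k)·g_1(k)·g_2(7−k) = 1·1·(-128) + 7·3·64 + 21·6·(-32) + 35·6·16 = −128 + 1344 − 4032 + 3360 = 544.

544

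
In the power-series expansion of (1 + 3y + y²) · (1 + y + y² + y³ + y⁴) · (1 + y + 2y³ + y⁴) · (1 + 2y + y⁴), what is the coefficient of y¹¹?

18

(1 + 3y + y²) has coefficients 1,3,1 for degrees 0…2.
(1 + y + y² + y³ + y⁴) has coefficients 1,1,1,1,1,0,0,0,0,0,0,0 for degrees 0…11.
Multiplying by (1 + y + 2y³ + y⁴) gives running coefficients 1,2,2,4,5,4,3,3,1,0,0,0 for degrees 0…11.
Finally multiplying by (1 + 2y + y⁴), the product of all factors after the first has coefficients 1,4,6,8,14,16,13,13,12,6,3,3 for degrees 0…11.
[y¹¹] = 1·3 + 3·3 + 1·6 = 18.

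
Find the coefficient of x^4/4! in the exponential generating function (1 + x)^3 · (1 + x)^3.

The EGF product rule gives c_4 = Σ_{k_1+k_2=4} C(4; k_1,k_2) · ∏ g_i(k_i), where (1+x)^3 gives the falling factorial (3)_k; (1+x)^3 gives the falling factorial (3)_k.
g_1(k) for k = 0…4: 1, 3, 6, 6, 0.
g_2(k) for k = 0…4: 1, 3, 6, 6, 0.
c_4 = Σ_k C(4,k)·g_1(k)·g_2(4−k) = 4·3·6 + 6·6·6 + 4·6·3 = 72 + 216 + 72 = 360.

360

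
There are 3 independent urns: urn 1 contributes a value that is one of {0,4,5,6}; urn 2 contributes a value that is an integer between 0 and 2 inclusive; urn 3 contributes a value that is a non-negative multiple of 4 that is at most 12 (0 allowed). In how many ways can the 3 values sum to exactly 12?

3

The generating function for the choices is (1 + y^4 + y^5 + y^6)·(1 + y + y^2)·(1 + y^4 + y^8 + y^12); the count is [y^12].
(1 + y^4 + y^5 + y^6) has coefficients 1,0,0,0,1,1,1 for degrees 0…6.
(1 + y + y^2) has coefficients 1,1,1,0,0,0,0,0,0,0,0,0,0 for degrees 0…12.
Finally multiplying by (1 + y^4 + y^8 + y^12), the product of all factors after the first has coefficients 1,1,1,0,1,1,1,0,1,1,1,0,1 for degrees 0…12.
[y^12] = 1·1 + 1·1 + 1·0 + 1·1 = 3.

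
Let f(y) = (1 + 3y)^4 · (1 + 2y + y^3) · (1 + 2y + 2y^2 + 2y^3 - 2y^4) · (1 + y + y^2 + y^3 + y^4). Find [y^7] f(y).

(1 + 3y)^4 has coefficients 1,12,54,108,81 for degrees 0…4.
(1 + 2y + y^3) has coefficients 1,2,0,1,0,0,0,0 for degrees 0…7.
Multiplying by (1 + 2y + 2y^2 + 2y^3 - 2y^4) gives running coefficients 1,4,6,7,4,-2,2,-2 for degrees 0…7.
Finally multiplying by (1 + y + y^2 + y^3 + y^4), the product of all factors after the first has coefficients 1,5,11,18,22,19,17,9 for degrees 0…7.
[y^7] = 1·9 + 12·17 + 54·19 + 108·22 + 81·18 = 5073.

5073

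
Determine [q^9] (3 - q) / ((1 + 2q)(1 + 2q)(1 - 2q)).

-8960

The denominator gives the recurrence a_n = −2a_(n−1) + 4a_(n−2) + 8a_(n−3) for n ≥ 3; the numerator fixes a_0 = 3, a_1 = -7, a_2 = 26.
Iterating: 3, -7, 26, -56, 160, -336, 864, -1792, 4352, -8960, so a_9 = -8960.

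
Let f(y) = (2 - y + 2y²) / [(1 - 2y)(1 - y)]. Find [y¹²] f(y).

The denominator gives the recurrence a_n = 3a_(n−1) − 2a_(n−2) for n ≥ 3; the numerator fixes a_0 = 2, a_1 = 5, a_2 = 13.
Iterating: 2, 5, 13, 29, 61, 125, 253, 509, 1021, 2045, 4093, 8189, 16381, so a_12 = 16381.

16381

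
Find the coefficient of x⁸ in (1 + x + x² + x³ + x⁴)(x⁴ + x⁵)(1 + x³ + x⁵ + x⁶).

4

(1 + x + x² + x³ + x⁴) has coefficients 1,1,1,1,1 for degrees 0…4.
(x⁴ + x⁵) has coefficients 0,0,0,0,1,1,0,0,0 for degrees 0…8.
Finally multiplying by (1 + x³ + x⁵ + x⁶), the product of all factors after the first has coefficients 0,0,0,0,1,1,0,1,1 for degrees 0…8.
[x⁸] = 1·1 + 1·1 + 1·0 + 1·1 + 1·1 = 4.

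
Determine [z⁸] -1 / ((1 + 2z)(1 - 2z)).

-256

Partial fractions give a closed form: a_n = (-1/2)·(-2)^n + (-1/2)·2^n.
At n = 8: a_8 = -256.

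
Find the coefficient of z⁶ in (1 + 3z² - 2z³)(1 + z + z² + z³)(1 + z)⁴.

20

(1 + 3z² - 2z³) has coefficients 1,0,3,-2 for degrees 0…3.
(1 + z + z² + z³) has coefficients 1,1,1,1,0,0,0 for degrees 0…6.
Finally multiplying by (1 + z)⁴, the product of all factors after the first has coefficients 1,5,11,15,15,11,5 for degrees 0…6.
[z⁶] = 1·5 + 3·15 − 2·15 = 20.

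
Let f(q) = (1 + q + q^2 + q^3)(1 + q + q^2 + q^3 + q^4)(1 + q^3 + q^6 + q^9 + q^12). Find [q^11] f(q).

6

(1 + q + q^2 + q^3) has coefficients 1,1,1,1 for degrees 0…3.
(1 + q + q^2 + q^3 + q^4) has coefficients 1,1,1,1,1,0,0,0,0,0,0,0 for degrees 0…11.
Finally multiplying by (1 + q^3 + q^6 + q^9 + q^12), the product of all factors after the first has coefficients 1,1,1,2,2,1,2,2,1,2,2,1 for degrees 0…11.
[q^11] = 1·1 + 1·2 + 1·2 + 1·1 = 6.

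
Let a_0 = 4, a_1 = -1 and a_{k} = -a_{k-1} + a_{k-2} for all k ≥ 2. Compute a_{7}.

-45

The ordinary generating function has denominator 1 + z - z^2.
Iterating the recurrence: a_0,…,a_{7} = 4, -1, 5, -6, 11, -17, 28, -45.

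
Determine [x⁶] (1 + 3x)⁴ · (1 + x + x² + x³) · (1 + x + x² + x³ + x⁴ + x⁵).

942

(1 + 3x)⁴ has coefficients 1,12,54,108,81 for degrees 0…4.
(1 + x + x² + x³) has coefficients 1,1,1,1,0,0,0 for degrees 0…6.
Finally multiplying by (1 + x + x² + x³ + x⁴ + x⁵), the product of all factors after the first has coefficients 1,2,3,4,4,4,3 for degrees 0…6.
[x⁶] = 1·3 + 12·4 + 54·4 + 108·4 + 81·3 = 942.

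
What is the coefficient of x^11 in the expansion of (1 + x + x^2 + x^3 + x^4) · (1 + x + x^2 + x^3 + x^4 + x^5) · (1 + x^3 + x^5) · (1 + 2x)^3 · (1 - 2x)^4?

22

(1 + x + x^2 + x^3 + x^4) has coefficients 1,1,1,1,1 for degrees 0…4.
(1 + x + x^2 + x^3 + x^4 + x^5) has coefficients 1,1,1,1,1,1,0,0,0,0,0,0 for degrees 0…11.
Multiplying by (1 + x^3 + x^5) gives running coefficients 1,1,1,2,2,3,2,2,2,1,1,0 for degrees 0…11.
Multiplying by (1 + 2x)^3 gives running coefficients 1,7,19,28,34,47,60,66,62,53,47,34 for degrees 0…11.
Finally multiplying by (1 - 2x)^4, the product of all factors after the first has coefficients 1,-1,-13,12,58,-49,-92,74,14,-27,-41,2 for degrees 0…11.
[x^11] = 1·2 + 1·(-41) + 1·(-27) + 1·14 + 1·74 = 22.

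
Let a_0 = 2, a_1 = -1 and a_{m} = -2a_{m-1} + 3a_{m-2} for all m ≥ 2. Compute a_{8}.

The ordinary generating function has denominator 1 + 2t - 3t^2.
Iterating the recurrence: a_0,…,a_{8} = 2, -1, 8, -19, 62, -181, 548, -1639, 4922.

4922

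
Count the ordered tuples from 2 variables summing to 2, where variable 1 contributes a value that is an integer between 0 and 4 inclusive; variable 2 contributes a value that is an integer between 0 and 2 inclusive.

3

The generating function for the choices is (1 + t + t^2 + t^3 + t^4)·(1 + t + t^2); the count is [t^2].
(1 + t + t^2 + t^3 + t^4) has coefficients 1,1,1 for degrees 0…2.
(1 + t + t^2) has coefficients 1,1,1 for degrees 0…2.
[t^2] = 1·1 + 1·1 + 1·1 = 3.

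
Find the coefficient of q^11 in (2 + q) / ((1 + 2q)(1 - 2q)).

1024

Partial fractions give a closed form: a_n = (3/4)·(-2)^n + (5/4)·2^n.
At n = 11: a_11 = 1024.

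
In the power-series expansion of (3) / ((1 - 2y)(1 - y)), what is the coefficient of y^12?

24573

Partial fractions give a closed form: a_n = (6)·2^n + (-3)·1^n.
At n = 12: a_12 = 24573.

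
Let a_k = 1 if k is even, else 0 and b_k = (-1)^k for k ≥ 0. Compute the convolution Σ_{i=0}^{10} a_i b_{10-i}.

6

Write out a_i and b_{10-i} for i = 0,…,10 and sum the products.
Σ = 1·1 + 0·(-1) + 1·1 + 0·(-1) + 1·1 + 0·(-1) + 1·1 + 0·(-1) + 1·1 + 0·(-1) + 1·1 = 6.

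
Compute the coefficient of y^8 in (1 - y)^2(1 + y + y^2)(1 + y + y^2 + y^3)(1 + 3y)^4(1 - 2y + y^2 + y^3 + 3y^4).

283

(1 - y)^2 has coefficients 1,-2,1 for degrees 0…2.
(1 + y + y^2) has coefficients 1,1,1,0,0,0,0,0,0 for degrees 0…8.
Multiplying by (1 + y + y^2 + y^3) gives running coefficients 1,2,3,3,2,1,0,0,0 for degrees 0…8.
Multiplying by (1 + 3y)^4 gives running coefficients 1,14,81,255,497,673,687,513,270 for degrees 0…8.
Finally multiplying by (1 - 2y + y^2 + y^3 + 3y^4), the product of all factors after the first has coefficients 1,12,54,108,85,57,336,1074,2095 for degrees 0…8.
[y^8] = 1·2095 − 2·1074 + 1·336 = 283.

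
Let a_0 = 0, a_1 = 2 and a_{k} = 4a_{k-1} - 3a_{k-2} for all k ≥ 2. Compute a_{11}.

177146

The ordinary generating function has denominator 1 - 4q + 3q^2.
Iterating the recurrence: a_0,…,a_{11} = 0, 2, 8, 26, 80, 242, 728, 2186, 6560, 19682, 59048, 177146.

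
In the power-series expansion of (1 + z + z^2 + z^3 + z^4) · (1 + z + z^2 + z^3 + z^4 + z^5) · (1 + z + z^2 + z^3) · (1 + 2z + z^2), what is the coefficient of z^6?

(1 + z + z^2 + z^3 + z^4) has coefficients 1,1,1,1,1 for degrees 0…4.
(1 + z + z^2 + z^3 + z^4 + z^5) has coefficients 1,1,1,1,1,1,0 for degrees 0…6.
Multiplying by (1 + z + z^2 + z^3) gives running coefficients 1,2,3,4,4,4,3 for degrees 0…6.
Finally multiplying by (1 + 2z + z^2), the product of all factors after the first has coefficients 1,4,8,12,15,16,15 for degrees 0…6.
[z^6] = 1·15 + 1·16 + 1·15 + 1·12 + 1·8 = 66.

66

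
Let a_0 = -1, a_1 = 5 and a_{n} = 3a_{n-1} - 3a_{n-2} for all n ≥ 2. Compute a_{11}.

The ordinary generating function has denominator 1 - 3z + 3z^2.
Iterating the recurrence: a_0,…,a_{11} = -1, 5, 18, 39, 63, 72, 27, -135, -486, -1053, -1701, -1944.

-1944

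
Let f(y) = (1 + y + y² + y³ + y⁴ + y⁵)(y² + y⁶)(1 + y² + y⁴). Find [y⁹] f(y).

(1 + y + y² + y³ + y⁴ + y⁵) has coefficients 1,1,1,1,1,1 for degrees 0…5.
(y² + y⁶) has coefficients 0,0,1,0,0,0,1,0,0,0 for degrees 0…9.
Finally multiplying by (1 + y² + y⁴), the product of all factors after the first has coefficients 0,0,1,0,1,0,2,0,1,0 for degrees 0…9.
[y⁹] = 1·0 + 1·1 + 1·0 + 1·2 + 1·0 + 1·1 = 4.

4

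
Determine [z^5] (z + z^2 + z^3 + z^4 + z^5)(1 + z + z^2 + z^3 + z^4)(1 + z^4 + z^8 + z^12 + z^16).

6

(z + z^2 + z^3 + z^4 + z^5) has coefficients 0,1,1,1,1,1 for degrees 0…5.
(1 + z + z^2 + z^3 + z^4) has coefficients 1,1,1,1,1,0 for degrees 0…5.
Finally multiplying by (1 + z^4 + z^8 + z^12 + z^16), the product of all factors after the first has coefficients 1,1,1,1,2,1 for degrees 0…5.
[z^5] = 1·2 + 1·1 + 1·1 + 1·1 + 1·1 = 6.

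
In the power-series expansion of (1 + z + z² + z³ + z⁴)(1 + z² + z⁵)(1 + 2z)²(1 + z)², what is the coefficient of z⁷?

(1 + z + z² + z³ + z⁴) has coefficients 1,1,1,1,1 for degrees 0…4.
(1 + z² + z⁵) has coefficients 1,0,1,0,0,1,0,0 for degrees 0…7.
Multiplying by (1 + 2z)² gives running coefficients 1,4,5,4,4,1,4,4 for degrees 0…7.
Finally multiplying by (1 + z)², the product of all factors after the first has coefficients 1,6,14,18,17,13,10,13 for degrees 0…7.
[z⁷] = 1·13 + 1·10 + 1·13 + 1·17 + 1·18 = 71.

71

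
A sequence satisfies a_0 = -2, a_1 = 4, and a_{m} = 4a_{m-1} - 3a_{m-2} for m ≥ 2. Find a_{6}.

The ordinary generating function has denominator 1 - 4z + 3z^2.
Iterating the recurrence: a_0,…,a_{6} = -2, 4, 22, 76, 238, 724, 2182.

2182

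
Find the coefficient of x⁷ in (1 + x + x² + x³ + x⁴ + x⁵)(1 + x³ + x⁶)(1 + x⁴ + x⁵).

(1 + x + x² + x³ + x⁴ + x⁵) has coefficients 1,1,1,1,1,1 for degrees 0…5.
(1 + x³ + x⁶) has coefficients 1,0,0,1,0,0,1,0 for degrees 0…7.
Finally multiplying by (1 + x⁴ + x⁵), the product of all factors after the first has coefficients 1,0,0,1,1,1,1,1 for degrees 0…7.
[x⁷] = 1·1 + 1·1 + 1·1 + 1·1 + 1·1 + 1·0 = 5.

5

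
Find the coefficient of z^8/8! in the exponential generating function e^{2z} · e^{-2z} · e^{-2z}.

256

The EGF product rule gives c_8 = Σ_{k_1+k_2+k_3=8} C(8; k_1,k_2,k_3) · ∏ g_i(k_i), where e^{2z} gives (2)^k; e^{-2z} gives (-2)^k; e^{-2z} gives (-2)^k.
g_1(k) for k = 0…8: 1, 2, 4, 8, 16, 32, 64, 128, 256.
g_2(k) for k = 0…8: 1, -2, 4, -8, 16, -32, 64, -128, 256.
g_3(k) for k = 0…8: 1, -2, 4, -8, 16, -32, 64, -128, 256.
First combine the last two factors: h(k) = Σ_j C(k,j)·g_2(j)·g_3(k−j) for k = 0…8: 1, -4, 16, -64, 256, -1024, 4096, -16384, 65536.
c_8 = Σ_k C(8,k)·g_1(k)·h(8−k) = 1·1·65536 + 8·2·(-16384) + 28·4·4096 + 56·8·(-1024) + 70·16·256 + 56·32·(-64) + 28·64·16 + 8·128·(-4) + 1·256·1 = 65536 − 262144 + 458752 − 458752 + 286720 − 114688 + 28672 − 4096 + 256 = 256.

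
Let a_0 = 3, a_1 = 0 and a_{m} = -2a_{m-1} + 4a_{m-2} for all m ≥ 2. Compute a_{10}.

104448

The ordinary generating function has denominator 1 + 2z - 4z^2.
Iterating the recurrence: a_0,…,a_{10} = 3, 0, 12, -24, 96, -288, 960, -3072, 9984, -32256, 104448.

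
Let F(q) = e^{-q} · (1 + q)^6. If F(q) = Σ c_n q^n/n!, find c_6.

-185

The EGF product rule gives c_6 = Σ_{k_1+k_2=6} C(6; k_1,k_2) · ∏ g_i(k_i), where e^{-q} gives (-1)^k; (1+q)^6 gives the falling factorial (6)_k.
g_1(k) for k = 0…6: 1, -1, 1, -1, 1, -1, 1.
g_2(k) for k = 0…6: 1, 6, 30, 120, 360, 720, 720.
c_6 = Σ_k C(6,k)·g_1(k)·g_2(6−k) = 1·1·720 + 6·(-1)·720 + 15·1·360 + 20·(-1)·120 + 15·1·30 + 6·(-1)·6 + 1·1·1 = 720 − 4320 + 5400 − 2400 + 450 − 36 + 1 = -185.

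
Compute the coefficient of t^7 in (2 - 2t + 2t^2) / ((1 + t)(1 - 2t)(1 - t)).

Partial fractions give a closed form: a_n = (1)·(-1)^n + (2)·2^n + (-1)·1^n.
At n = 7: a_7 = 254.

254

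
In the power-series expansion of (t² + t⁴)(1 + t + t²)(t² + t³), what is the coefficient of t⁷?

(t² + t⁴) has coefficients 0,0,1,0,1 for degrees 0…4.
(1 + t + t²) has coefficients 1,1,1,0,0,0,0,0 for degrees 0…7.
Finally multiplying by (t² + t³), the product of all factors after the first has coefficients 0,0,1,2,2,1,0,0 for degrees 0…7.
[t⁷] = 1·1 + 1·2 = 3.

3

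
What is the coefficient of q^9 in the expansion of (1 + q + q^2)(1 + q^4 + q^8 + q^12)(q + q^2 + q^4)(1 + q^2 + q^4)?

6

(1 + q + q^2) has coefficients 1,1,1 for degrees 0…2.
(1 + q^4 + q^8 + q^12) has coefficients 1,0,0,0,1,0,0,0,1,0 for degrees 0…9.
Multiplying by (q + q^2 + q^4) gives running coefficients 0,1,1,0,1,1,1,0,1,1 for degrees 0…9.
Finally multiplying by (1 + q^2 + q^4), the product of all factors after the first has coefficients 0,1,1,1,2,2,3,1,3,2 for degrees 0…9.
[q^9] = 1·2 + 1·3 + 1·1 = 6.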